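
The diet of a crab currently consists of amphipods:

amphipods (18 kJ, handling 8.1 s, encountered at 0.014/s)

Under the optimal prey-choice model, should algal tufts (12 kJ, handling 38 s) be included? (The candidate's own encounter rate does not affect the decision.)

Yes

On amphipods alone, R = ΣλE/(1+Σλh) = 0.252/1.113 = 0.2263 kJ/s.
Profitability of algal tufts: 12/38 = 0.3158 kJ/s.
Since 0.3158 > R, including algal tufts increases the long-run rate.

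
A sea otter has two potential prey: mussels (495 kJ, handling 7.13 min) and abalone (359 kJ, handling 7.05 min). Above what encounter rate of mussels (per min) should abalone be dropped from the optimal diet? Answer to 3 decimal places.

0.386 per min

Drop abalone once their profitability E₂/h₂ falls below the rate achievable on mussels alone: E₂/h₂ = λE₁/(1 + λh₁).
Solve for λ: λE₁h₂ = E₂(1 + λh₁) → λ(E₁h₂ − E₂h₁) = E₂ → λ = E₂/(E₁h₂ − E₂h₁).
λ = 359/(495×7.05 − 359×7.13) = 359/930.1 = 0.386 per min.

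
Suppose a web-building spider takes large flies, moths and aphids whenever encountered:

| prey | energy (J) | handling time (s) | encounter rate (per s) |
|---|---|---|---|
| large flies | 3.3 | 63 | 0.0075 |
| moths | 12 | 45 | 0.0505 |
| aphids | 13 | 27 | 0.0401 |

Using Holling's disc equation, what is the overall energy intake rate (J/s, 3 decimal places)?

0.239 J/s

R = Σλ_iE_i / (1 + Σλ_ih_i)
Numerator: 0.0075×3.3 + 0.0505×12 + 0.0401×13 = 1.152
Denominator: 1 + 0.0075×63 + 0.0505×45 + 0.0401×27 = 4.828
R = 1.152/4.828 = 0.2386 J/s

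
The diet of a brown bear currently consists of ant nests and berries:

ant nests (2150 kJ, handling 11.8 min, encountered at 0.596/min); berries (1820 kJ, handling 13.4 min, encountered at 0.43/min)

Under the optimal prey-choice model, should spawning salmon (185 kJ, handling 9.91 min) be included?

Intake rate on the current diet: R = (0.596×2150 + 0.43×1820) / (1 + 0.596×11.8 + 0.43×13.4) = 2064/13.79 = 149.6 kJ/min.
Profitability of spawning salmon: 185/9.91 = 18.67 kJ/min.
Since 18.67 < R, time spent handling spawning salmon is better spent searching.

No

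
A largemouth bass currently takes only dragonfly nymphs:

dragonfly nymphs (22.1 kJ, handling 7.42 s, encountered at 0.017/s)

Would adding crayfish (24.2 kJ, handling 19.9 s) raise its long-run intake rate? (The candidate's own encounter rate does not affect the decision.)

Yes

Current rate: (0.017×22.1)/(1 + 0.017×7.42) = 0.3336 kJ/s.
crayfish: E/h = 24.2/19.9 = 1.216 kJ/s.
1.216 > 0.3336, so adding crayfish raises the average — include it.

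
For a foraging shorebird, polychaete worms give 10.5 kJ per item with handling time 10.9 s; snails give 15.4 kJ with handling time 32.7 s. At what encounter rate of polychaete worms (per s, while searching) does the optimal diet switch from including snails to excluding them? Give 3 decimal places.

0.088 per s

At the threshold, the rate on polychaete worms alone equals the profitability of snails: λ·10.5/(1 + λ·10.9) = 15.4/32.7 = 0.4709.
Rearranging, λ(10.5 − 0.4709×10.9) = 0.4709, so λ = 0.4709/5.367 = 0.08775 per s.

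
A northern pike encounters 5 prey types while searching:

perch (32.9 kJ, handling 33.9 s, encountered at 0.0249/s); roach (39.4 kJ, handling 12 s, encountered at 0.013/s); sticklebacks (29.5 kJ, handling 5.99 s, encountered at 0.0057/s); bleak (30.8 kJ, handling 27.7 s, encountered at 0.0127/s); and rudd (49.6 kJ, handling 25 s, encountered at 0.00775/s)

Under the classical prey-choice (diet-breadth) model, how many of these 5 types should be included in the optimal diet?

5

Rank by E/h (kJ/s): sticklebacks 4.92, roach 3.28, rudd 1.98, bleak 1.11, perch 0.971. Include each in turn until the next type's E/h falls below the running intake rate.
Rate on top 1: 0.1626. roach: 3.28 > 0.1626 → include.
Rate on top 2: 0.5717. rudd: 1.98 > 0.5717 → include.
Rate on top 3: 0.7694. bleak: 1.11 > 0.7694 → include.
Rate on top 4: 0.8388. perch: 0.971 > 0.8388 → include.
Optimal diet: sticklebacks, roach, rudd, bleak, perch — 5 of 5 types.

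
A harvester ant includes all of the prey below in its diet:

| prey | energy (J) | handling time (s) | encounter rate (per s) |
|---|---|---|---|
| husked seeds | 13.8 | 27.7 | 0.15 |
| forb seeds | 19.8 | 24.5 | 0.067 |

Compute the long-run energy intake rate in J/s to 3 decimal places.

0.500 J/s

R = Σλ_iE_i / (1 + Σλ_ih_i)
Numerator: 0.15×13.8 + 0.067×19.8 = 3.397
Denominator: 1 + 0.15×27.7 + 0.067×24.5 = 6.796
R = 3.397/6.796 = 0.4998 J/s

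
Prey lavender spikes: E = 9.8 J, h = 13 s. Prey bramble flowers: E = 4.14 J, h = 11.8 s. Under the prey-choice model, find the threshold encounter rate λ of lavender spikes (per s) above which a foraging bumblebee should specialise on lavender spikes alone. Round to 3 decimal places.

0.067 per s

The zero-one rule: include bramble flowers iff E₂/h₂ > λE₁/(1+λh₁). Equality gives the switch point.
λE₁h₂ = E₂ + λE₂h₁ ⇒ λ = E₂/(E₁h₂ − E₂h₁) = 4.14/(115.6 − 53.82) = 0.06697 per s.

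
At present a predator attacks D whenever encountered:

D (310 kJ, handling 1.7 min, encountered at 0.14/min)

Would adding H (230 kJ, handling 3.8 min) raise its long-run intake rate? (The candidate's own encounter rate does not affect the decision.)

Yes

On D alone, R = ΣλE/(1+Σλh) = 43.4/1.238 = 35.06 kJ/min.
H: E/h = 230/3.8 = 60.53 kJ/min.
60.53 > 35.06, so adding H raises the average — include it.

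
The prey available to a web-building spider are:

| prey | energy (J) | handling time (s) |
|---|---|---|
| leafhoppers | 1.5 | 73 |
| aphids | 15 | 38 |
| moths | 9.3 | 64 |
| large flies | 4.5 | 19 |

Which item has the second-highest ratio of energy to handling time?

In descending order of E/h:
aphids: 15/38 = 0.395 J/s
large flies: 4.5/19 = 0.237 J/s
moths: 9.3/64 = 0.145 J/s
leafhoppers: 1.5/73 = 0.0205 J/s

large flies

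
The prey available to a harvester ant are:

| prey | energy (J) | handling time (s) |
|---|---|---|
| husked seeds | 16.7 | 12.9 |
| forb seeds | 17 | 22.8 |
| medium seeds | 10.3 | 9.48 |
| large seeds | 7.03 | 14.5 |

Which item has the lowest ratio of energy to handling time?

large seeds

In descending order of E/h:
husked seeds: 16.7/12.9 = 1.29 J/s
medium seeds: 10.3/9.48 = 1.09 J/s
forb seeds: 17/22.8 = 0.746 J/s
large seeds: 7.03/14.5 = 0.485 J/s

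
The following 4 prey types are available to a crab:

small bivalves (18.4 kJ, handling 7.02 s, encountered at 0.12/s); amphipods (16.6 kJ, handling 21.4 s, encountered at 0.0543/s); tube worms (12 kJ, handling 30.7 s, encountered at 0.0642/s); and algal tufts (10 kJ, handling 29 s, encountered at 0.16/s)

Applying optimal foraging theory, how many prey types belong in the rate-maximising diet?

Rank by E/h (kJ/s): small bivalves 2.62, amphipods 0.776, tube worms 0.391, algal tufts 0.345. Include each in turn until the next type's E/h falls below the running intake rate.
Rate on top 1: 1.198. amphipods: 0.776 < 1.198 → exclude; stop.
Optimal diet: small bivalves — 1 of 4 types.

1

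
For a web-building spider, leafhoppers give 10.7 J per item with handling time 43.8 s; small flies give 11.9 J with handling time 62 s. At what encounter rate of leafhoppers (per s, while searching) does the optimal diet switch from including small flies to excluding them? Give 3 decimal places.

0.084 per s

The zero-one rule: include small flies iff E₂/h₂ > λE₁/(1+λh₁). Equality gives the switch point.
λE₁h₂ = E₂ + λE₂h₁ ⇒ λ = E₂/(E₁h₂ − E₂h₁) = 11.9/(663.4 − 521.2) = 0.0837 per s.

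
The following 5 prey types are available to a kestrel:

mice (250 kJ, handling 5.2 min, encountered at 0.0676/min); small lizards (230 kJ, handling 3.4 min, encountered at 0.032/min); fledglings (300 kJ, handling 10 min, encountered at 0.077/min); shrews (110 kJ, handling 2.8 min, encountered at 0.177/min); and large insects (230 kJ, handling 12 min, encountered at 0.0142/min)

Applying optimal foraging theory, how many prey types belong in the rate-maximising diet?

Rank by E/h (kJ/min): small lizards 67.6, mice 48.1, shrews 39.3, fledglings 30, large insects 19.2. Include each in turn until the next type's E/h falls below the running intake rate.
Rate on top 1: 6.638. mice: 48.1 > 6.638 → include.
Rate on top 2: 16.61. shrews: 39.3 > 16.61 → include.
Rate on top 3: 22.36. fledglings: 30 > 22.36 → include.
Rate on top 4: 24.52. large insects: 19.2 < 24.52 → exclude; stop.
Optimal diet: small lizards, mice, shrews, fledglings — 4 of 5 types.

4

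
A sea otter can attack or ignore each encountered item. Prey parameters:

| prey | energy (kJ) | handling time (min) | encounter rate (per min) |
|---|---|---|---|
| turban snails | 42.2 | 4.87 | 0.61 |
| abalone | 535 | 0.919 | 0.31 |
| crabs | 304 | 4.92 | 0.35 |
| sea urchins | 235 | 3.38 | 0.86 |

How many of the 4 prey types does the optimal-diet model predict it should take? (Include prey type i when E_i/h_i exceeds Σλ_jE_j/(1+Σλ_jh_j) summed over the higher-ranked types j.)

E/h in descending order: abalone 582, sea urchins 69.5, crabs 61.8, turban snails 8.67 kJ/min. The optimal diet is the largest prefix of this list for which every included type satisfies E_i/h_i > R on the types above it.
Rate on top 1: 129.1. sea urchins: 69.5 < 129.1 → exclude; stop.
Optimal diet: abalone — 1 of 4 types.

1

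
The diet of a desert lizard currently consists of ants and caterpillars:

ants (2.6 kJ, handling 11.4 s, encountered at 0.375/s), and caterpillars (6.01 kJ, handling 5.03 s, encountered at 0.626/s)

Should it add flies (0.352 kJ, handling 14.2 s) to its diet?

No

Current rate: (0.375×2.6 + 0.626×6.01)/(1 + 0.375×11.4 + 0.626×5.03) = 0.5624 kJ/s.
flies: E/h = 0.352/14.2 = 0.02479 kJ/s.
0.02479 < 0.5624, so adding flies would lower the average — exclude it.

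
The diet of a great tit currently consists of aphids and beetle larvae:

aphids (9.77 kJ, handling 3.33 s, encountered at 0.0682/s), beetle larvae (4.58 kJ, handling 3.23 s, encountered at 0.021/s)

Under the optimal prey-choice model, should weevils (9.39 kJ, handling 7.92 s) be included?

Intake rate on the current diet: R = (0.0682×9.77 + 0.021×4.58) / (1 + 0.0682×3.33 + 0.021×3.23) = 0.7625/1.295 = 0.5888 kJ/s.
weevils: E/h = 9.39/7.92 = 1.186 kJ/s.
Since 1.186 > R, including weevils increases the long-run rate.

Yes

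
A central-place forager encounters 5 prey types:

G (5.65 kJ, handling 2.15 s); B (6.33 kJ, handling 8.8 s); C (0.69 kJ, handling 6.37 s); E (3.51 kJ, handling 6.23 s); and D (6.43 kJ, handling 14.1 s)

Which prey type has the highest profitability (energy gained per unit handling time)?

Profitability E/h (kJ/s): G = 5.65/2.15 = 2.63, B = 6.33/8.8 = 0.719, C = 0.69/6.37 = 0.108, E = 3.51/6.23 = 0.563, D = 6.43/14.1 = 0.456.
Ranked: G > B > E > D > C.

G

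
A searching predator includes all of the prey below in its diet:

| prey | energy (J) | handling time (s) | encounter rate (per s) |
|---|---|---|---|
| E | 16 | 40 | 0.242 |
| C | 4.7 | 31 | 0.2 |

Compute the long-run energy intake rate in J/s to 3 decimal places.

Energy encountered per unit search time: 0.242×16 + 0.2×4.7 = 4.812 J/s.
Handling time per unit search time: 0.242×40 + 0.2×31 = 15.88.
Rate = 4.812/(1 + 15.88) = 0.2851 J/s.

0.285 J/s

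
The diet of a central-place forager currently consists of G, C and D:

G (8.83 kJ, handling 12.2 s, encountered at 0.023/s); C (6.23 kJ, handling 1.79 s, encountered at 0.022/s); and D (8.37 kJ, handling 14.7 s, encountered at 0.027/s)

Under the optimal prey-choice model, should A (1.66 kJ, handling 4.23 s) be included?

Yes

On G, C and D alone, R = ΣλE/(1+Σλh) = 0.5661/1.717 = 0.3297 kJ/s.
A: E/h = 1.66/4.23 = 0.3924 kJ/s.
0.3924 > 0.3297, so adding A raises the average — include it.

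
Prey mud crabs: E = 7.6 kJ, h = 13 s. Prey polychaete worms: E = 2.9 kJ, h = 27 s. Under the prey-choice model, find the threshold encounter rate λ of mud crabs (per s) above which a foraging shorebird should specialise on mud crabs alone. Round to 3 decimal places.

0.017 per s

At the threshold, the rate on mud crabs alone equals the profitability of polychaete worms: λ·7.6/(1 + λ·13) = 2.9/27 = 0.1074.
Rearranging, λ(7.6 − 0.1074×13) = 0.1074, so λ = 0.1074/6.204 = 0.01731 per s.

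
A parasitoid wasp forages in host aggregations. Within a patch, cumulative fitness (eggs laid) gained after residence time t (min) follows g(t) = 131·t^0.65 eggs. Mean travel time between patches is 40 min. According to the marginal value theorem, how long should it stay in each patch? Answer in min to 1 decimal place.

74.3 min

Optimal t* satisfies g'(t*) = g(t*)/(T + t*).
g'(t) = 0.65·131·t^-0.35. Setting 0.65·131·t^-0.35 = 131·t^0.65/(40+t) gives 0.65(40+t) = t, so 0.35·t = 0.65×40.
t* = 0.65×40/0.35 = 74.29 min.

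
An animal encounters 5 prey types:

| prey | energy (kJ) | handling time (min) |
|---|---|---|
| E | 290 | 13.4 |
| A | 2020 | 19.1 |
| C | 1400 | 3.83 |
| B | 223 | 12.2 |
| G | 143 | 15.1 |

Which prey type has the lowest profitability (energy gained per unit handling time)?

In descending order of E/h:
C: 1400/3.83 = 366 kJ/min
A: 2020/19.1 = 106 kJ/min
E: 290/13.4 = 21.6 kJ/min
B: 223/12.2 = 18.3 kJ/min
G: 143/15.1 = 9.47 kJ/min

G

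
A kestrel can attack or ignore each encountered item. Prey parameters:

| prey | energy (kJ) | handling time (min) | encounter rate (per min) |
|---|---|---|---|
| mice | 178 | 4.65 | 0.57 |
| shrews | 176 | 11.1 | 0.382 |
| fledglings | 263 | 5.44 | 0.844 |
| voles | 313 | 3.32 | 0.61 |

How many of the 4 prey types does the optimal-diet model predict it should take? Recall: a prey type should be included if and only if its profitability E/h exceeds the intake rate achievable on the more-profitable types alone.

1

Rank by E/h (kJ/min): voles 94.3, fledglings 48.3, mice 38.3, shrews 15.9. Include each in turn until the next type's E/h falls below the running intake rate.
Rate on top 1: 63.11. fledglings: 48.3 < 63.11 → exclude; stop.
Optimal diet: voles — 1 of 4 types.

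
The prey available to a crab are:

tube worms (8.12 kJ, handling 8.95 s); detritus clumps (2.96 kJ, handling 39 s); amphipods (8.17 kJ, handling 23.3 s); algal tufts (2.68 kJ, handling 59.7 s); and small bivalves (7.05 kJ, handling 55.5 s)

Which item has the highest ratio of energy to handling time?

In descending order of E/h:
tube worms: 8.12/8.95 = 0.907 kJ/s
amphipods: 8.17/23.3 = 0.351 kJ/s
small bivalves: 7.05/55.5 = 0.127 kJ/s
detritus clumps: 2.96/39 = 0.0759 kJ/s
algal tufts: 2.68/59.7 = 0.0449 kJ/s

tube worms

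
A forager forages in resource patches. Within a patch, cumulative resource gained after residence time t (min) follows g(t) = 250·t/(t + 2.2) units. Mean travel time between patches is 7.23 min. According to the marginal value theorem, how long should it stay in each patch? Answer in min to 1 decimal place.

4.0 min

Maximise g(t)/(T+t): set derivative to zero → g'(t)(T+t) = g(t).
g'(t) = 250·2.2/(t + 2.2)². Setting 250·2.2/(t+2.2)² = 250t/[(t+2.2)(7.23+t)] gives 2.2(7.23+t) = t(t+2.2), so t² = 2.2×7.23 = 15.91.
t* = √15.91 = 3.988 min.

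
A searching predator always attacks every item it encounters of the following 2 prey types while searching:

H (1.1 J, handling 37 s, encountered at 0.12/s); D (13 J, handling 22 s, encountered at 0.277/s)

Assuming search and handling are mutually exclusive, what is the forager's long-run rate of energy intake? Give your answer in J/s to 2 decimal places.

0.32 J/s

R = Σλ_iE_i / (1 + Σλ_ih_i)
Numerator: 0.12×1.1 + 0.277×13 = 3.733
Denominator: 1 + 0.12×37 + 0.277×22 = 11.53
R = 3.733/11.53 = 0.3237 J/s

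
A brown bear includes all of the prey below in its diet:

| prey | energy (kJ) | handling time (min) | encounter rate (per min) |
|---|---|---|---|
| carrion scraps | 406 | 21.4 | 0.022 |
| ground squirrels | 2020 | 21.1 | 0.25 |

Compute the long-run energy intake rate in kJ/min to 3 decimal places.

Energy encountered per unit search time: 0.022×406 + 0.25×2020 = 513.9 kJ/min.
Handling time per unit search time: 0.022×21.4 + 0.25×21.1 = 5.746.
Rate = 513.9/(1 + 5.746) = 76.19 kJ/min.

76.185 kJ/min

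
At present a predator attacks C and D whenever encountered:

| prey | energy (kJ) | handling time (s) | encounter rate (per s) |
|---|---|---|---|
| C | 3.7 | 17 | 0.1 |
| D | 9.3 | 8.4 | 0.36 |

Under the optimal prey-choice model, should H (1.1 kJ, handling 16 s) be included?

No

Intake rate on the current diet: R = (0.1×3.7 + 0.36×9.3) / (1 + 0.1×17 + 0.36×8.4) = 3.718/5.724 = 0.6495 kJ/s.
Profitability of H: 1.1/16 = 0.06875 kJ/s.
Since 0.06875 < R, time spent handling H is better spent searching.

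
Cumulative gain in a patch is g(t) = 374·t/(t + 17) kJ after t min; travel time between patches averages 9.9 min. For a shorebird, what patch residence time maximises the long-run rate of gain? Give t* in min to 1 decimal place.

13.0 min

By the marginal value theorem, leave when the instantaneous gain rate g'(t) equals the habitat-wide average g(t)/(T + t).
g'(t) = 374·17/(t + 17)². Setting 374·17/(t+17)² = 374t/[(t+17)(9.9+t)] gives 17(9.9+t) = t(t+17), so t² = 17×9.9 = 168.3.
t* = √168.3 = 12.97 min.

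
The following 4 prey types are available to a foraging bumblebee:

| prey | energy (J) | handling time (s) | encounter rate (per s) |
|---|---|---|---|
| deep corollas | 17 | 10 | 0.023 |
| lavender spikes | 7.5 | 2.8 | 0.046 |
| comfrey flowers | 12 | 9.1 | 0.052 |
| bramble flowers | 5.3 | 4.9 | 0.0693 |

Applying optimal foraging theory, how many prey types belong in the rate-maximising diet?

4

E/h in descending order: lavender spikes 2.68, deep corollas 1.7, comfrey flowers 1.32, bramble flowers 1.08 J/s. The optimal diet is the largest prefix of this list for which every included type satisfies E_i/h_i > R on the types above it.
Rate on top 1: 0.3056. deep corollas: 1.7 > 0.3056 → include.
Rate on top 2: 0.5417. comfrey flowers: 1.32 > 0.5417 → include.
Rate on top 3: 0.7424. bramble flowers: 1.08 > 0.7424 → include.
Optimal diet: lavender spikes, deep corollas, comfrey flowers, bramble flowers — 4 of 4 types.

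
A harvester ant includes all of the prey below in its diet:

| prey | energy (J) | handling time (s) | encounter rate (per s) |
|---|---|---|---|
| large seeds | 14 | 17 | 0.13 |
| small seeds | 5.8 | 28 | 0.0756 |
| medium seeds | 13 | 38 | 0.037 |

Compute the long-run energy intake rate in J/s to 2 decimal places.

0.41 J/s

R = (0.13×14 + 0.0756×5.8 + 0.037×13) / (1 + 0.13×17 + 0.0756×28 + 0.037×38) = 2.739/6.733 = 0.4069 J/s.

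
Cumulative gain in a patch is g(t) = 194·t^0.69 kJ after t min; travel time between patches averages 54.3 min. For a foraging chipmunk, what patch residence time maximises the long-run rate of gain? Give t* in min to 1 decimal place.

Maximise g(t)/(T+t): set derivative to zero → g'(t)(T+t) = g(t).
g'(t) = 0.69·194·t^-0.31. Setting 0.69·194·t^-0.31 = 194·t^0.69/(54.3+t) gives 0.69(54.3+t) = t, so 0.31·t = 0.69×54.3.
t* = 0.69×54.3/0.31 = 120.9 min.

120.9 min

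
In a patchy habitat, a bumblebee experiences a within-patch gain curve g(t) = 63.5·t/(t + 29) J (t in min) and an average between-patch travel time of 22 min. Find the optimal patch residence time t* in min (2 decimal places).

25.26 min

By the marginal value theorem, leave when the instantaneous gain rate g'(t) equals the habitat-wide average g(t)/(T + t).
g'(t) = 63.5·29/(t + 29)². Setting 63.5·29/(t+29)² = 63.5t/[(t+29)(22+t)] gives 29(22+t) = t(t+29), so t² = 29×22 = 638.
t* = √638 = 25.26 min.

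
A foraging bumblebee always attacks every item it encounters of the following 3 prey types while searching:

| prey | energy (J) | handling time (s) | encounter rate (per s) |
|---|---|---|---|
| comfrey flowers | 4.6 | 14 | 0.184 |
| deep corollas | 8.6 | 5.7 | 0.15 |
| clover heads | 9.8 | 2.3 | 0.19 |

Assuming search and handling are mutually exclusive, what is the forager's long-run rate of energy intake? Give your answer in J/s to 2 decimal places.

0.82 J/s

Energy encountered per unit search time: 0.184×4.6 + 0.15×8.6 + 0.19×9.8 = 3.998 J/s.
Handling time per unit search time: 0.184×14 + 0.15×5.7 + 0.19×2.3 = 3.868.
Rate = 3.998/(1 + 3.868) = 0.8214 J/s.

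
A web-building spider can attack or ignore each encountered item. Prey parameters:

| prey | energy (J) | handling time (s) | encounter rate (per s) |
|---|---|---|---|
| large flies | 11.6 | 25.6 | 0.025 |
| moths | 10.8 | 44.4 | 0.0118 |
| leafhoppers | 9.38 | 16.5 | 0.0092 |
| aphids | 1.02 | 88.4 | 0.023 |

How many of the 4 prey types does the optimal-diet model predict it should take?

E/h in descending order: leafhoppers 0.568, large flies 0.453, moths 0.243, aphids 0.0115 J/s. The optimal diet is the largest prefix of this list for which every included type satisfies E_i/h_i > R on the types above it.
Rate on top 1: 0.07492. large flies: 0.453 > 0.07492 → include.
Rate on top 2: 0.21. moths: 0.243 > 0.21 → include.
Rate on top 3: 0.2175. aphids: 0.0115 < 0.2175 → exclude; stop.
Optimal diet: leafhoppers, large flies, moths — 3 of 4 types.

3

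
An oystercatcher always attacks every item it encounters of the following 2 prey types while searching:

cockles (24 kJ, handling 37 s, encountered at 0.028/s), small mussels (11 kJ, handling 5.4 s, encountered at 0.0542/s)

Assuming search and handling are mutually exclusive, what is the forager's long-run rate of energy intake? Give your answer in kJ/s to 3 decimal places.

R = Σλ_iE_i / (1 + Σλ_ih_i)
Numerator: 0.028×24 + 0.0542×11 = 1.268
Denominator: 1 + 0.028×37 + 0.0542×5.4 = 2.329
R = 1.268/2.329 = 0.5446 kJ/s

0.545 kJ/s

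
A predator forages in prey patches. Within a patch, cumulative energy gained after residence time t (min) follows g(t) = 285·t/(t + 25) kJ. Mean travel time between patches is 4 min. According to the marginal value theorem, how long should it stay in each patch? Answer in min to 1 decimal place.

By the marginal value theorem, leave when the instantaneous gain rate g'(t) equals the habitat-wide average g(t)/(T + t).
g'(t) = 285·25/(t + 25)². Setting 285·25/(t+25)² = 285t/[(t+25)(4+t)] gives 25(4+t) = t(t+25), so t² = 25×4 = 100.
t* = √100 = 10 min.

10.0 min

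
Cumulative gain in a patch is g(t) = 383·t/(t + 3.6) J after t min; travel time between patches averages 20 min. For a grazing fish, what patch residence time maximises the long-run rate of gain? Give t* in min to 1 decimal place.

By the marginal value theorem, leave when the instantaneous gain rate g'(t) equals the habitat-wide average g(t)/(T + t).
g'(t) = 383·3.6/(t + 3.6)². Setting 383·3.6/(t+3.6)² = 383t/[(t+3.6)(20+t)] gives 3.6(20+t) = t(t+3.6), so t² = 3.6×20 = 72.
t* = √72 = 8.485 min.

8.5 min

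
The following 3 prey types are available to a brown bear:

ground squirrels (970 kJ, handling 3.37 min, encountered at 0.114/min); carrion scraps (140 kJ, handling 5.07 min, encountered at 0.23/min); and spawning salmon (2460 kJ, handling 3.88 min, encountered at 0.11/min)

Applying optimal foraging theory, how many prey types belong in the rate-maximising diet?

Profitabilities (E/h, kJ/min): spawning salmon 634, ground squirrels 288, carrion scraps 27.6. Add prey in this order while the next type's profitability exceeds the intake rate on those already taken.
Rate on top 1: 189.7. ground squirrels: 288 > 189.7 → include.
Rate on top 2: 210.5. carrion scraps: 27.6 < 210.5 → exclude; stop.
Optimal diet: spawning salmon, ground squirrels — 2 of 3 types.

2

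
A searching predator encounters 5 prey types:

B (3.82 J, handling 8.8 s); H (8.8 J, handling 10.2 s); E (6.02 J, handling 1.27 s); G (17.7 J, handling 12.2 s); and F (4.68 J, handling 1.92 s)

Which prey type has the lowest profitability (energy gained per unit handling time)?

Profitability E/h (J/s): B = 3.82/8.8 = 0.434, H = 8.8/10.2 = 0.863, E = 6.02/1.27 = 4.74, G = 17.7/12.2 = 1.45, F = 4.68/1.92 = 2.44.
Ranked: E > F > G > H > B.

B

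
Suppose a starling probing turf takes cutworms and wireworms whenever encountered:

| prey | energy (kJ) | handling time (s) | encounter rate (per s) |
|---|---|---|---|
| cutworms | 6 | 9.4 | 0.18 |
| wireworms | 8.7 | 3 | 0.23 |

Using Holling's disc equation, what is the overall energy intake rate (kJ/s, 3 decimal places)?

Energy encountered per unit search time: 0.18×6 + 0.23×8.7 = 3.081 kJ/s.
Handling time per unit search time: 0.18×9.4 + 0.23×3 = 2.382.
Rate = 3.081/(1 + 2.382) = 0.911 kJ/s.

0.911 kJ/s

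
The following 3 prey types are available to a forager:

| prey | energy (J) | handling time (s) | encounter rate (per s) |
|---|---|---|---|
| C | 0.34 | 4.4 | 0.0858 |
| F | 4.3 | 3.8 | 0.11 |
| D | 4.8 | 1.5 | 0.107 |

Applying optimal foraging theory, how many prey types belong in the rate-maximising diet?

Profitabilities (E/h, J/s): D 3.2, F 1.13, C 0.0773. Add prey in this order while the next type's profitability exceeds the intake rate on those already taken.
Rate on top 1: 0.4426. F: 1.13 > 0.4426 → include.
Rate on top 2: 0.625. C: 0.0773 < 0.625 → exclude; stop.
Optimal diet: D, F — 2 of 3 types.

2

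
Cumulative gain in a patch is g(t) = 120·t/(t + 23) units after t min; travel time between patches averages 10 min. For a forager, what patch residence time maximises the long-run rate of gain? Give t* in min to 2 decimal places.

15.17 min

Optimal t* satisfies g'(t*) = g(t*)/(T + t*).
g'(t) = 120·23/(t + 23)². Setting 120·23/(t+23)² = 120t/[(t+23)(10+t)] gives 23(10+t) = t(t+23), so t² = 23×10 = 230.
t* = √230 = 15.17 min.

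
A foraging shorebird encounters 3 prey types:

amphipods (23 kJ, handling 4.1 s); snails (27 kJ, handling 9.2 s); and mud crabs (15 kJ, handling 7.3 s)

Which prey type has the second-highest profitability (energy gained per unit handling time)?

snails

Profitability E/h (kJ/s): amphipods = 23/4.1 = 5.61, snails = 27/9.2 = 2.93, mud crabs = 15/7.3 = 2.05.
Ranked: amphipods > snails > mud crabs.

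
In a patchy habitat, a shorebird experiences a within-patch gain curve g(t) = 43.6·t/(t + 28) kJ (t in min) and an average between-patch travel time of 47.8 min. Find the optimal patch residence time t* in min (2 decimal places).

36.58 min

By the marginal value theorem, leave when the instantaneous gain rate g'(t) equals the habitat-wide average g(t)/(T + t).
g'(t) = 43.6·28/(t + 28)². Setting 43.6·28/(t+28)² = 43.6t/[(t+28)(47.8+t)] gives 28(47.8+t) = t(t+28), so t² = 28×47.8 = 1338.
t* = √1338 = 36.58 min.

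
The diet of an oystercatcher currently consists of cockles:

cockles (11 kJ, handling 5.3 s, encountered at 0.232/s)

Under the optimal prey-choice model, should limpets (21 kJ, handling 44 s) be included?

Intake rate on the current diet: R = (0.232×11) / (1 + 0.232×5.3) = 2.552/2.23 = 1.145 kJ/s.
limpets: E/h = 21/44 = 0.4773 kJ/s.
Since 0.4773 < R, time spent handling limpets is better spent searching.

No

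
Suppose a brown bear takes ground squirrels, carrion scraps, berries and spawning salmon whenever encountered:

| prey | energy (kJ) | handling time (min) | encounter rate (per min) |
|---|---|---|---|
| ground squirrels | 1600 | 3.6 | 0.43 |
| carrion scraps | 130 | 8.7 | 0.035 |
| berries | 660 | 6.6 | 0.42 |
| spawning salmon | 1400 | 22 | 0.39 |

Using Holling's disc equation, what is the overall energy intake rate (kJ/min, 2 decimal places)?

R = (0.43×1600 + 0.035×130 + 0.42×660 + 0.39×1400) / (1 + 0.43×3.6 + 0.035×8.7 + 0.42×6.6 + 0.39×22) = 1516/14.2 = 106.7 kJ/min.

106.71 kJ/min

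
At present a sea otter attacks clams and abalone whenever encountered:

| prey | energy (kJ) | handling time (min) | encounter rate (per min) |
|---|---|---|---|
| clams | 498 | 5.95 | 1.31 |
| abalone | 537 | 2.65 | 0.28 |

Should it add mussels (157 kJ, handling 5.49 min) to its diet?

No

On clams and abalone alone, R = ΣλE/(1+Σλh) = 802.7/9.537 = 84.18 kJ/min.
mussels: E/h = 157/5.49 = 28.6 kJ/min.
28.6 < 84.18, so adding mussels would lower the average — exclude it.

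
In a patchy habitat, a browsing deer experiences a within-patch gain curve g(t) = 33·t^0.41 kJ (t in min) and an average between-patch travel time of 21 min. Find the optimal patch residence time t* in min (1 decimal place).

14.6 min

Maximise g(t)/(T+t): set derivative to zero → g'(t)(T+t) = g(t).
g'(t) = 0.41·33·t^-0.59. Setting 0.41·33·t^-0.59 = 33·t^0.41/(21+t) gives 0.41(21+t) = t, so 0.59·t = 0.41×21.
t* = 0.41×21/0.59 = 14.59 min.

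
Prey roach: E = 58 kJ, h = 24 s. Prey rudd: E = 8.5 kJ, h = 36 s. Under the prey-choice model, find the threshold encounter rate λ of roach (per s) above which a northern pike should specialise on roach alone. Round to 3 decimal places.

At the threshold, the rate on roach alone equals the profitability of rudd: λ·58/(1 + λ·24) = 8.5/36 = 0.2361.
Rearranging, λ(58 − 0.2361×24) = 0.2361, so λ = 0.2361/52.33 = 0.004512 per s.

0.005 per s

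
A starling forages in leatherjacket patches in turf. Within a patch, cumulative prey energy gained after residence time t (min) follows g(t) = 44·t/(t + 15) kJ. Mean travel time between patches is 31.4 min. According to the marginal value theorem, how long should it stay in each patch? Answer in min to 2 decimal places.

By the marginal value theorem, leave when the instantaneous gain rate g'(t) equals the habitat-wide average g(t)/(T + t).
g'(t) = 44·15/(t + 15)². Setting 44·15/(t+15)² = 44t/[(t+15)(31.4+t)] gives 15(31.4+t) = t(t+15), so t² = 15×31.4 = 471.
t* = √471 = 21.7 min.

21.70 min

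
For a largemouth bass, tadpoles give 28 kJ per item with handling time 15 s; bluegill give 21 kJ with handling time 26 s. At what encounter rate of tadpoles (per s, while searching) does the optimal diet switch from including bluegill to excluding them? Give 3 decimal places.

0.051 per s

The zero-one rule: include bluegill iff E₂/h₂ > λE₁/(1+λh₁). Equality gives the switch point.
λE₁h₂ = E₂ + λE₂h₁ ⇒ λ = E₂/(E₁h₂ − E₂h₁) = 21/(728 − 315) = 0.05085 per s.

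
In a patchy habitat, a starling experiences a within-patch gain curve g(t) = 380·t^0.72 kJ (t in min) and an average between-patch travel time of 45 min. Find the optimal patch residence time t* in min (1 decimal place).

115.7 min

Optimal t* satisfies g'(t*) = g(t*)/(T + t*).
g'(t) = 0.72·380·t^-0.28. Setting 0.72·380·t^-0.28 = 380·t^0.72/(45+t) gives 0.72(45+t) = t, so 0.28·t = 0.72×45.
t* = 0.72×45/0.28 = 115.7 min.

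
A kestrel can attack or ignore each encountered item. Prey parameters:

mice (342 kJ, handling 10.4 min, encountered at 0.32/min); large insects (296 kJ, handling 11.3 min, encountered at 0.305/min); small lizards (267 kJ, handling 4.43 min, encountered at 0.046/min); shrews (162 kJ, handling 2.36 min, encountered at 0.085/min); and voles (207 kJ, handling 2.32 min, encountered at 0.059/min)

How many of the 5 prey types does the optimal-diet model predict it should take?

4

Rank by E/h (kJ/min): voles 89.2, shrews 68.6, small lizards 60.3, mice 32.9, large insects 26.2. Include each in turn until the next type's E/h falls below the running intake rate.
Rate on top 1: 10.74. shrews: 68.6 > 10.74 → include.
Rate on top 2: 19.43. small lizards: 60.3 > 19.43 → include.
Rate on top 3: 24.83. mice: 32.9 > 24.83 → include.
Rate on top 4: 30.33. large insects: 26.2 < 30.33 → exclude; stop.
Optimal diet: voles, shrews, small lizards, mice — 4 of 5 types.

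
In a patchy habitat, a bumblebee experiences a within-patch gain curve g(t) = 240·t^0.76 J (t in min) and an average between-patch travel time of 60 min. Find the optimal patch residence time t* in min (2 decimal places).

Optimal t* satisfies g'(t*) = g(t*)/(T + t*).
g'(t) = 0.76·240·t^-0.24. Setting 0.76·240·t^-0.24 = 240·t^0.76/(60+t) gives 0.76(60+t) = t, so 0.24·t = 0.76×60.
t* = 0.76×60/0.24 = 190 min.

190.00 min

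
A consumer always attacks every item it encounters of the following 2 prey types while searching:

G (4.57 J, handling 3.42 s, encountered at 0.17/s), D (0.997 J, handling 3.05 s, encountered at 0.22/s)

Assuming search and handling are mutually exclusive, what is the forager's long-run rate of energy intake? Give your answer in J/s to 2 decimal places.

0.44 J/s

Energy encountered per unit search time: 0.17×4.57 + 0.22×0.997 = 0.9962 J/s.
Handling time per unit search time: 0.17×3.42 + 0.22×3.05 = 1.252.
Rate = 0.9962/(1 + 1.252) = 0.4423 J/s.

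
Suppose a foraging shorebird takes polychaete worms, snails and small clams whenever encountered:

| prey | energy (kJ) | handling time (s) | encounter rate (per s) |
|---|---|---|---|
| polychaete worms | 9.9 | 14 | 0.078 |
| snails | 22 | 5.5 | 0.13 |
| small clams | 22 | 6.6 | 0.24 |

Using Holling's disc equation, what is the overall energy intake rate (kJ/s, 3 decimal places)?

2.030 kJ/s

Energy encountered per unit search time: 0.078×9.9 + 0.13×22 + 0.24×22 = 8.912 kJ/s.
Handling time per unit search time: 0.078×14 + 0.13×5.5 + 0.24×6.6 = 3.391.
Rate = 8.912/(1 + 3.391) = 2.03 kJ/s.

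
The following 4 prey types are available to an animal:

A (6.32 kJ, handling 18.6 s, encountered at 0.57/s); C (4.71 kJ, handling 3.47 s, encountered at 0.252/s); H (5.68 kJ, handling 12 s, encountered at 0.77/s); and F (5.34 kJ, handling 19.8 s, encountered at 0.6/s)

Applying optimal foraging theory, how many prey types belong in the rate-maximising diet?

Profitabilities (E/h, kJ/s): C 1.36, H 0.473, A 0.34, F 0.27. Add prey in this order while the next type's profitability exceeds the intake rate on those already taken.
Rate on top 1: 0.6332. H: 0.473 < 0.6332 → exclude; stop.
Optimal diet: C — 1 of 4 types.

1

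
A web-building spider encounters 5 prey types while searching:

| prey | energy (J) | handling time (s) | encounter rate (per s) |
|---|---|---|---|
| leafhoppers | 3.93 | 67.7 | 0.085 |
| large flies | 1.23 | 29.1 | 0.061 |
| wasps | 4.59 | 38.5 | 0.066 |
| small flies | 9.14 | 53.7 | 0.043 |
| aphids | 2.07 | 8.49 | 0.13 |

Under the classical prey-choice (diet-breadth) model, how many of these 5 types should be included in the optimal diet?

2

E/h in descending order: aphids 0.244, small flies 0.17, wasps 0.119, leafhoppers 0.0581, large flies 0.0423 J/s. The optimal diet is the largest prefix of this list for which every included type satisfies E_i/h_i > R on the types above it.
Rate on top 1: 0.1279. small flies: 0.17 > 0.1279 → include.
Rate on top 2: 0.15. wasps: 0.119 < 0.15 → exclude; stop.
Optimal diet: aphids, small flies — 2 of 5 types.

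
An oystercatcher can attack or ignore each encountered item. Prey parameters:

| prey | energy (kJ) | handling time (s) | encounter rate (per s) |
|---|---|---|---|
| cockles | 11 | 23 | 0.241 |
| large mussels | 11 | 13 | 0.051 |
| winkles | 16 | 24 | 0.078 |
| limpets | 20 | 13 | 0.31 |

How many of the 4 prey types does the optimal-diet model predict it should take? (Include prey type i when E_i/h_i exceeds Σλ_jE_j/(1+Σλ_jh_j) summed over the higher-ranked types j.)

1

Profitabilities (E/h, kJ/s): limpets 1.54, large mussels 0.846, winkles 0.667, cockles 0.478. Add prey in this order while the next type's profitability exceeds the intake rate on those already taken.
Rate on top 1: 1.233. large mussels: 0.846 < 1.233 → exclude; stop.
Optimal diet: limpets — 1 of 4 types.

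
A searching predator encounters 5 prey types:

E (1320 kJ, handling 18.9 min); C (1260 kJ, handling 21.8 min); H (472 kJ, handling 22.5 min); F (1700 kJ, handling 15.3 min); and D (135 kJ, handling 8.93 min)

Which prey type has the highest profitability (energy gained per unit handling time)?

F

Profitability E/h (kJ/min): E = 1320/18.9 = 69.8, C = 1260/21.8 = 57.8, H = 472/22.5 = 21, F = 1700/15.3 = 111, D = 135/8.93 = 15.1.
Ranked: F > E > C > H > D.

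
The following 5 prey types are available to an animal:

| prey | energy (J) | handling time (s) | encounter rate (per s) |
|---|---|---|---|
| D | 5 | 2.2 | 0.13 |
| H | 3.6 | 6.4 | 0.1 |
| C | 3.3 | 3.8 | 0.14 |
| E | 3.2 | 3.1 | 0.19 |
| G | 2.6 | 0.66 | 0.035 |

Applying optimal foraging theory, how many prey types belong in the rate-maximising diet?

E/h in descending order: G 3.94, D 2.27, E 1.03, C 0.868, H 0.562 J/s. The optimal diet is the largest prefix of this list for which every included type satisfies E_i/h_i > R on the types above it.
Rate on top 1: 0.08895. D: 2.27 > 0.08895 → include.
Rate on top 2: 0.566. E: 1.03 > 0.566 → include.
Rate on top 3: 0.7107. C: 0.868 > 0.7107 → include.
Rate on top 4: 0.7452. H: 0.562 < 0.7452 → exclude; stop.
Optimal diet: G, D, E, C — 4 of 5 types.

4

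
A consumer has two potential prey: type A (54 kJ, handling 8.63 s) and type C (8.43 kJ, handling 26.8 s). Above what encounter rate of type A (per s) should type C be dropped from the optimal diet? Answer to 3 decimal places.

0.006 per s

At the threshold, the rate on type A alone equals the profitability of type C: λ·54/(1 + λ·8.63) = 8.43/26.8 = 0.3146.
Rearranging, λ(54 − 0.3146×8.63) = 0.3146, so λ = 0.3146/51.29 = 0.006133 per s.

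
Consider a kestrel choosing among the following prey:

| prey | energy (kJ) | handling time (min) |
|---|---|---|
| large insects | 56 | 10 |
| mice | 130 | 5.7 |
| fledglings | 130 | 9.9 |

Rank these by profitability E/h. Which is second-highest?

Profitability E/h (kJ/min): large insects = 56/10 = 5.6, mice = 130/5.7 = 22.8, fledglings = 130/9.9 = 13.1.
Ranked: mice > fledglings > large insects.

fledglings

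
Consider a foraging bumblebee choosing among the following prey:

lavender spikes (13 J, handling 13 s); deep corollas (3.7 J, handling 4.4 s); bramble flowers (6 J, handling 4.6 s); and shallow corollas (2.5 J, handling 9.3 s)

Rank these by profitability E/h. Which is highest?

Profitability E/h (J/s): lavender spikes = 13/13 = 1, deep corollas = 3.7/4.4 = 0.841, bramble flowers = 6/4.6 = 1.3, shallow corollas = 2.5/9.3 = 0.269.
Ranked: bramble flowers > lavender spikes > deep corollas > shallow corollas.

bramble flowers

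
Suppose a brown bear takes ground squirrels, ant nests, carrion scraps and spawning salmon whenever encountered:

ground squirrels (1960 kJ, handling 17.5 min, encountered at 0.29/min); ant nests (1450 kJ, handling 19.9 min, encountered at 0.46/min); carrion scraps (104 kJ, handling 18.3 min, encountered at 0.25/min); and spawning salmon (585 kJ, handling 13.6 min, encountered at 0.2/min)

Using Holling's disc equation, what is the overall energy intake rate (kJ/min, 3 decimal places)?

R = (0.29×1960 + 0.46×1450 + 0.25×104 + 0.2×585) / (1 + 0.29×17.5 + 0.46×19.9 + 0.25×18.3 + 0.2×13.6) = 1378/22.52 = 61.2 kJ/min.

61.197 kJ/min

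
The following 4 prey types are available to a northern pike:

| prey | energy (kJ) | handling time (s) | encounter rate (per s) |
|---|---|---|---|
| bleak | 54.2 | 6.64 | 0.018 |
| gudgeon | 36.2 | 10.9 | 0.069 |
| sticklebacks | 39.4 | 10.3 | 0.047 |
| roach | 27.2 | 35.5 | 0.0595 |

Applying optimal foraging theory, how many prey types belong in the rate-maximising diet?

3

Profitabilities (E/h, kJ/s): bleak 8.16, sticklebacks 3.83, gudgeon 3.32, roach 0.766. Add prey in this order while the next type's profitability exceeds the intake rate on those already taken.
Rate on top 1: 0.8714. sticklebacks: 3.83 > 0.8714 → include.
Rate on top 2: 1.763. gudgeon: 3.32 > 1.763 → include.
Rate on top 3: 2.261. roach: 0.766 < 2.261 → exclude; stop.
Optimal diet: bleak, sticklebacks, gudgeon — 3 of 4 types.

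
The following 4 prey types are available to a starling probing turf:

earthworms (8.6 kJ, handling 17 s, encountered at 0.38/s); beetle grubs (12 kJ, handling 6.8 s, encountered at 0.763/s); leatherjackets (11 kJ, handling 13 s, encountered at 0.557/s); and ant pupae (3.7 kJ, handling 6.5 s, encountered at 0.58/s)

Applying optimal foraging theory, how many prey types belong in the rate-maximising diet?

E/h in descending order: beetle grubs 1.76, leatherjackets 0.846, ant pupae 0.569, earthworms 0.506 kJ/s. The optimal diet is the largest prefix of this list for which every included type satisfies E_i/h_i > R on the types above it.
Rate on top 1: 1.48. leatherjackets: 0.846 < 1.48 → exclude; stop.
Optimal diet: beetle grubs — 1 of 4 types.

1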